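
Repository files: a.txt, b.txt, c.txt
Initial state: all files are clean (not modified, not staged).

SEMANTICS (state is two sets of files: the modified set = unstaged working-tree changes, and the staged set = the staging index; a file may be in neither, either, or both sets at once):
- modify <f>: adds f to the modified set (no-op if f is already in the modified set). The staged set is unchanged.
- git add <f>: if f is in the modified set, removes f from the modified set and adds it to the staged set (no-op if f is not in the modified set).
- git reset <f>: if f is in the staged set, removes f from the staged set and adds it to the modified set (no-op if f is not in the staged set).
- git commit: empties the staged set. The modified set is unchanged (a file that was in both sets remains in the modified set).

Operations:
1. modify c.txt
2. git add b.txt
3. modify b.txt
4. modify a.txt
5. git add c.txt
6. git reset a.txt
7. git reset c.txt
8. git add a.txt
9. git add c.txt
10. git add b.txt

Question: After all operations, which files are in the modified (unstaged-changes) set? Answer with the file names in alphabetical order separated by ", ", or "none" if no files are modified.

After op 1 (modify c.txt): modified={c.txt} staged={none}
After op 2 (git add b.txt): modified={c.txt} staged={none}
After op 3 (modify b.txt): modified={b.txt, c.txt} staged={none}
After op 4 (modify a.txt): modified={a.txt, b.txt, c.txt} staged={none}
After op 5 (git add c.txt): modified={a.txt, b.txt} staged={c.txt}
After op 6 (git reset a.txt): modified={a.txt, b.txt} staged={c.txt}
After op 7 (git reset c.txt): modified={a.txt, b.txt, c.txt} staged={none}
After op 8 (git add a.txt): modified={b.txt, c.txt} staged={a.txt}
After op 9 (git add c.txt): modified={b.txt} staged={a.txt, c.txt}
After op 10 (git add b.txt): modified={none} staged={a.txt, b.txt, c.txt}

Answer: none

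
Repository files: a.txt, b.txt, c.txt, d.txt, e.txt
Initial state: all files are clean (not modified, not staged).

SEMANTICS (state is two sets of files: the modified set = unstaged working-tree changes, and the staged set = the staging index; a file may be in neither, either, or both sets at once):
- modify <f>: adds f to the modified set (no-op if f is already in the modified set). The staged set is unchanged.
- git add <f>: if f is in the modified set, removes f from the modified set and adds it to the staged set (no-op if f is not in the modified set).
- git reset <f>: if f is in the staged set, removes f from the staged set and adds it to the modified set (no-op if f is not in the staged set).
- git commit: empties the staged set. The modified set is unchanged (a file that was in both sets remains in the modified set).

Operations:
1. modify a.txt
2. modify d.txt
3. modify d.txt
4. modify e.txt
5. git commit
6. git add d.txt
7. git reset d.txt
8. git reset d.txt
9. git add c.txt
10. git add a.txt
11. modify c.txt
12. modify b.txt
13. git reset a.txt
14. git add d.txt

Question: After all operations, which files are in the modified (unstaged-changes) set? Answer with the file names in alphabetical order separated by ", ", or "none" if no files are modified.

Answer: a.txt, b.txt, c.txt, e.txt

Derivation:
After op 1 (modify a.txt): modified={a.txt} staged={none}
After op 2 (modify d.txt): modified={a.txt, d.txt} staged={none}
After op 3 (modify d.txt): modified={a.txt, d.txt} staged={none}
After op 4 (modify e.txt): modified={a.txt, d.txt, e.txt} staged={none}
After op 5 (git commit): modified={a.txt, d.txt, e.txt} staged={none}
After op 6 (git add d.txt): modified={a.txt, e.txt} staged={d.txt}
After op 7 (git reset d.txt): modified={a.txt, d.txt, e.txt} staged={none}
After op 8 (git reset d.txt): modified={a.txt, d.txt, e.txt} staged={none}
After op 9 (git add c.txt): modified={a.txt, d.txt, e.txt} staged={none}
After op 10 (git add a.txt): modified={d.txt, e.txt} staged={a.txt}
After op 11 (modify c.txt): modified={c.txt, d.txt, e.txt} staged={a.txt}
After op 12 (modify b.txt): modified={b.txt, c.txt, d.txt, e.txt} staged={a.txt}
After op 13 (git reset a.txt): modified={a.txt, b.txt, c.txt, d.txt, e.txt} staged={none}
After op 14 (git add d.txt): modified={a.txt, b.txt, c.txt, e.txt} staged={d.txt}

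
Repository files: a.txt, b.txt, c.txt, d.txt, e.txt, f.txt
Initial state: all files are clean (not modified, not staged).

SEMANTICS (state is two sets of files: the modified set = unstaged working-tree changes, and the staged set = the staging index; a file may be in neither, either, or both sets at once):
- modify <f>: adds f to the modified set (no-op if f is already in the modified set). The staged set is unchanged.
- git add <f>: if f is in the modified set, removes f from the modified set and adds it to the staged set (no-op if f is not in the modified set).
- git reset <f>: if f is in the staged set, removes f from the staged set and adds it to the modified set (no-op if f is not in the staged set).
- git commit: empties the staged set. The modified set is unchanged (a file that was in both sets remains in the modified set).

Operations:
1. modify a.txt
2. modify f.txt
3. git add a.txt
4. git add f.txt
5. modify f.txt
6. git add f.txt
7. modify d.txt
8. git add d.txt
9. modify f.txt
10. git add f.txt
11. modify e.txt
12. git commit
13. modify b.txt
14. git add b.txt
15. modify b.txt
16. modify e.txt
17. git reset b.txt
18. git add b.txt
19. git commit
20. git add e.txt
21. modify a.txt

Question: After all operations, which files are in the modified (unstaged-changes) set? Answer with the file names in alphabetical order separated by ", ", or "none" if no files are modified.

Answer: a.txt

Derivation:
After op 1 (modify a.txt): modified={a.txt} staged={none}
After op 2 (modify f.txt): modified={a.txt, f.txt} staged={none}
After op 3 (git add a.txt): modified={f.txt} staged={a.txt}
After op 4 (git add f.txt): modified={none} staged={a.txt, f.txt}
After op 5 (modify f.txt): modified={f.txt} staged={a.txt, f.txt}
After op 6 (git add f.txt): modified={none} staged={a.txt, f.txt}
After op 7 (modify d.txt): modified={d.txt} staged={a.txt, f.txt}
After op 8 (git add d.txt): modified={none} staged={a.txt, d.txt, f.txt}
After op 9 (modify f.txt): modified={f.txt} staged={a.txt, d.txt, f.txt}
After op 10 (git add f.txt): modified={none} staged={a.txt, d.txt, f.txt}
After op 11 (modify e.txt): modified={e.txt} staged={a.txt, d.txt, f.txt}
After op 12 (git commit): modified={e.txt} staged={none}
After op 13 (modify b.txt): modified={b.txt, e.txt} staged={none}
After op 14 (git add b.txt): modified={e.txt} staged={b.txt}
After op 15 (modify b.txt): modified={b.txt, e.txt} staged={b.txt}
After op 16 (modify e.txt): modified={b.txt, e.txt} staged={b.txt}
After op 17 (git reset b.txt): modified={b.txt, e.txt} staged={none}
After op 18 (git add b.txt): modified={e.txt} staged={b.txt}
After op 19 (git commit): modified={e.txt} staged={none}
After op 20 (git add e.txt): modified={none} staged={e.txt}
After op 21 (modify a.txt): modified={a.txt} staged={e.txt}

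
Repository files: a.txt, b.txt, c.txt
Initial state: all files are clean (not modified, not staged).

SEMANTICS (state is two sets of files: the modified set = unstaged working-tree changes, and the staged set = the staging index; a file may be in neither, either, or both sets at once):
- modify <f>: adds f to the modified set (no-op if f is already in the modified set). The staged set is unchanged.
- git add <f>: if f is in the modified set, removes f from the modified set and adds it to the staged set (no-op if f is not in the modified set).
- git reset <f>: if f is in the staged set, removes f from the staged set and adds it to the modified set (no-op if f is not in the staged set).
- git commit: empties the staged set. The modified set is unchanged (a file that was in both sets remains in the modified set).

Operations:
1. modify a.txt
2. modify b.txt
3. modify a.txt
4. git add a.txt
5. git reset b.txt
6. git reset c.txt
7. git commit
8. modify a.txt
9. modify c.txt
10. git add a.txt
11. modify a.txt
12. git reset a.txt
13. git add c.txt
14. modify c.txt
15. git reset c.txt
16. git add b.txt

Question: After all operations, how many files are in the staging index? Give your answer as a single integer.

After op 1 (modify a.txt): modified={a.txt} staged={none}
After op 2 (modify b.txt): modified={a.txt, b.txt} staged={none}
After op 3 (modify a.txt): modified={a.txt, b.txt} staged={none}
After op 4 (git add a.txt): modified={b.txt} staged={a.txt}
After op 5 (git reset b.txt): modified={b.txt} staged={a.txt}
After op 6 (git reset c.txt): modified={b.txt} staged={a.txt}
After op 7 (git commit): modified={b.txt} staged={none}
After op 8 (modify a.txt): modified={a.txt, b.txt} staged={none}
After op 9 (modify c.txt): modified={a.txt, b.txt, c.txt} staged={none}
After op 10 (git add a.txt): modified={b.txt, c.txt} staged={a.txt}
After op 11 (modify a.txt): modified={a.txt, b.txt, c.txt} staged={a.txt}
After op 12 (git reset a.txt): modified={a.txt, b.txt, c.txt} staged={none}
After op 13 (git add c.txt): modified={a.txt, b.txt} staged={c.txt}
After op 14 (modify c.txt): modified={a.txt, b.txt, c.txt} staged={c.txt}
After op 15 (git reset c.txt): modified={a.txt, b.txt, c.txt} staged={none}
After op 16 (git add b.txt): modified={a.txt, c.txt} staged={b.txt}
Final staged set: {b.txt} -> count=1

Answer: 1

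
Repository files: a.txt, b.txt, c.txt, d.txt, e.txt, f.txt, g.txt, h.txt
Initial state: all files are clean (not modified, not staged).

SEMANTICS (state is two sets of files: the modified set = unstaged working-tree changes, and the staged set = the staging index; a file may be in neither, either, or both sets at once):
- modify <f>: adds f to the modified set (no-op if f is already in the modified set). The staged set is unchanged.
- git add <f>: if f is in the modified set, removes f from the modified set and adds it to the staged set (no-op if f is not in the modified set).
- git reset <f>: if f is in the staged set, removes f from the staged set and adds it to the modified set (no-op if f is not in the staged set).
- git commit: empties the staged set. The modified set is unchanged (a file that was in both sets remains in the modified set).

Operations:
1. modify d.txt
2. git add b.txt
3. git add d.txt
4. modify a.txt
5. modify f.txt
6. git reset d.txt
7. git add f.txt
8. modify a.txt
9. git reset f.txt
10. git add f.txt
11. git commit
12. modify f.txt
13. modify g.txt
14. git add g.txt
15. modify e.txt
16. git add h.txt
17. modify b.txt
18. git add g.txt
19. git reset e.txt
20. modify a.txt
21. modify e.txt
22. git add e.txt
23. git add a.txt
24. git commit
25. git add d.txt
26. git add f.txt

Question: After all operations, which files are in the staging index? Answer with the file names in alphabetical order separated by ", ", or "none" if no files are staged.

Answer: d.txt, f.txt

Derivation:
After op 1 (modify d.txt): modified={d.txt} staged={none}
After op 2 (git add b.txt): modified={d.txt} staged={none}
After op 3 (git add d.txt): modified={none} staged={d.txt}
After op 4 (modify a.txt): modified={a.txt} staged={d.txt}
After op 5 (modify f.txt): modified={a.txt, f.txt} staged={d.txt}
After op 6 (git reset d.txt): modified={a.txt, d.txt, f.txt} staged={none}
After op 7 (git add f.txt): modified={a.txt, d.txt} staged={f.txt}
After op 8 (modify a.txt): modified={a.txt, d.txt} staged={f.txt}
After op 9 (git reset f.txt): modified={a.txt, d.txt, f.txt} staged={none}
After op 10 (git add f.txt): modified={a.txt, d.txt} staged={f.txt}
After op 11 (git commit): modified={a.txt, d.txt} staged={none}
After op 12 (modify f.txt): modified={a.txt, d.txt, f.txt} staged={none}
After op 13 (modify g.txt): modified={a.txt, d.txt, f.txt, g.txt} staged={none}
After op 14 (git add g.txt): modified={a.txt, d.txt, f.txt} staged={g.txt}
After op 15 (modify e.txt): modified={a.txt, d.txt, e.txt, f.txt} staged={g.txt}
After op 16 (git add h.txt): modified={a.txt, d.txt, e.txt, f.txt} staged={g.txt}
After op 17 (modify b.txt): modified={a.txt, b.txt, d.txt, e.txt, f.txt} staged={g.txt}
After op 18 (git add g.txt): modified={a.txt, b.txt, d.txt, e.txt, f.txt} staged={g.txt}
After op 19 (git reset e.txt): modified={a.txt, b.txt, d.txt, e.txt, f.txt} staged={g.txt}
After op 20 (modify a.txt): modified={a.txt, b.txt, d.txt, e.txt, f.txt} staged={g.txt}
After op 21 (modify e.txt): modified={a.txt, b.txt, d.txt, e.txt, f.txt} staged={g.txt}
After op 22 (git add e.txt): modified={a.txt, b.txt, d.txt, f.txt} staged={e.txt, g.txt}
After op 23 (git add a.txt): modified={b.txt, d.txt, f.txt} staged={a.txt, e.txt, g.txt}
After op 24 (git commit): modified={b.txt, d.txt, f.txt} staged={none}
After op 25 (git add d.txt): modified={b.txt, f.txt} staged={d.txt}
After op 26 (git add f.txt): modified={b.txt} staged={d.txt, f.txt}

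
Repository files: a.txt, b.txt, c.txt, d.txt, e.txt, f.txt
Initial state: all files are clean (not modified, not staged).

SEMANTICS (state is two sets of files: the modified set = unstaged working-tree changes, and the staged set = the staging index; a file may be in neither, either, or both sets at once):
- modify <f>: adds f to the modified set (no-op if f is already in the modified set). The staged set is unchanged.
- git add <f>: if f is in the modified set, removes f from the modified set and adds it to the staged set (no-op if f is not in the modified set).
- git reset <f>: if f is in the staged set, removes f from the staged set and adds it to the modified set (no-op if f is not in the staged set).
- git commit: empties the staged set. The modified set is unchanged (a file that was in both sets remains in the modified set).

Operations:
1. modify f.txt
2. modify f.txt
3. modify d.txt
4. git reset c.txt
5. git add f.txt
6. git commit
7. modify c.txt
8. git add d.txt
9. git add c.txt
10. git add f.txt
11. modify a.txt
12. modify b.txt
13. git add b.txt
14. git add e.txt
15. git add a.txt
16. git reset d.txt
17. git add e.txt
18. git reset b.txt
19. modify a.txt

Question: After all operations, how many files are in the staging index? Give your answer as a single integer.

After op 1 (modify f.txt): modified={f.txt} staged={none}
After op 2 (modify f.txt): modified={f.txt} staged={none}
After op 3 (modify d.txt): modified={d.txt, f.txt} staged={none}
After op 4 (git reset c.txt): modified={d.txt, f.txt} staged={none}
After op 5 (git add f.txt): modified={d.txt} staged={f.txt}
After op 6 (git commit): modified={d.txt} staged={none}
After op 7 (modify c.txt): modified={c.txt, d.txt} staged={none}
After op 8 (git add d.txt): modified={c.txt} staged={d.txt}
After op 9 (git add c.txt): modified={none} staged={c.txt, d.txt}
After op 10 (git add f.txt): modified={none} staged={c.txt, d.txt}
After op 11 (modify a.txt): modified={a.txt} staged={c.txt, d.txt}
After op 12 (modify b.txt): modified={a.txt, b.txt} staged={c.txt, d.txt}
After op 13 (git add b.txt): modified={a.txt} staged={b.txt, c.txt, d.txt}
After op 14 (git add e.txt): modified={a.txt} staged={b.txt, c.txt, d.txt}
After op 15 (git add a.txt): modified={none} staged={a.txt, b.txt, c.txt, d.txt}
After op 16 (git reset d.txt): modified={d.txt} staged={a.txt, b.txt, c.txt}
After op 17 (git add e.txt): modified={d.txt} staged={a.txt, b.txt, c.txt}
After op 18 (git reset b.txt): modified={b.txt, d.txt} staged={a.txt, c.txt}
After op 19 (modify a.txt): modified={a.txt, b.txt, d.txt} staged={a.txt, c.txt}
Final staged set: {a.txt, c.txt} -> count=2

Answer: 2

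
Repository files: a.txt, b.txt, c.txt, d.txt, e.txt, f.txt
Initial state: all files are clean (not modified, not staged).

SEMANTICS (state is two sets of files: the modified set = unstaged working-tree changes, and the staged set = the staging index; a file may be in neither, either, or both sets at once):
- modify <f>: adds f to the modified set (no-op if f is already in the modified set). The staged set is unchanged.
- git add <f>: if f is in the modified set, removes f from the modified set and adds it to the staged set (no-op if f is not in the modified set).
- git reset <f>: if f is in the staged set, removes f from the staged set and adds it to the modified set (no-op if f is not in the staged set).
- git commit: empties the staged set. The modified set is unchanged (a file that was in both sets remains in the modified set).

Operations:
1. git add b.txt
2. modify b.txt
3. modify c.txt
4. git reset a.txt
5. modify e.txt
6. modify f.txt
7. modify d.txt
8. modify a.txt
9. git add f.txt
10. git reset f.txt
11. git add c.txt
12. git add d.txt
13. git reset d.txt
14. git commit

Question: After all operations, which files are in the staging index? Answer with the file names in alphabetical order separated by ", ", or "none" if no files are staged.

After op 1 (git add b.txt): modified={none} staged={none}
After op 2 (modify b.txt): modified={b.txt} staged={none}
After op 3 (modify c.txt): modified={b.txt, c.txt} staged={none}
After op 4 (git reset a.txt): modified={b.txt, c.txt} staged={none}
After op 5 (modify e.txt): modified={b.txt, c.txt, e.txt} staged={none}
After op 6 (modify f.txt): modified={b.txt, c.txt, e.txt, f.txt} staged={none}
After op 7 (modify d.txt): modified={b.txt, c.txt, d.txt, e.txt, f.txt} staged={none}
After op 8 (modify a.txt): modified={a.txt, b.txt, c.txt, d.txt, e.txt, f.txt} staged={none}
After op 9 (git add f.txt): modified={a.txt, b.txt, c.txt, d.txt, e.txt} staged={f.txt}
After op 10 (git reset f.txt): modified={a.txt, b.txt, c.txt, d.txt, e.txt, f.txt} staged={none}
After op 11 (git add c.txt): modified={a.txt, b.txt, d.txt, e.txt, f.txt} staged={c.txt}
After op 12 (git add d.txt): modified={a.txt, b.txt, e.txt, f.txt} staged={c.txt, d.txt}
After op 13 (git reset d.txt): modified={a.txt, b.txt, d.txt, e.txt, f.txt} staged={c.txt}
After op 14 (git commit): modified={a.txt, b.txt, d.txt, e.txt, f.txt} staged={none}

Answer: none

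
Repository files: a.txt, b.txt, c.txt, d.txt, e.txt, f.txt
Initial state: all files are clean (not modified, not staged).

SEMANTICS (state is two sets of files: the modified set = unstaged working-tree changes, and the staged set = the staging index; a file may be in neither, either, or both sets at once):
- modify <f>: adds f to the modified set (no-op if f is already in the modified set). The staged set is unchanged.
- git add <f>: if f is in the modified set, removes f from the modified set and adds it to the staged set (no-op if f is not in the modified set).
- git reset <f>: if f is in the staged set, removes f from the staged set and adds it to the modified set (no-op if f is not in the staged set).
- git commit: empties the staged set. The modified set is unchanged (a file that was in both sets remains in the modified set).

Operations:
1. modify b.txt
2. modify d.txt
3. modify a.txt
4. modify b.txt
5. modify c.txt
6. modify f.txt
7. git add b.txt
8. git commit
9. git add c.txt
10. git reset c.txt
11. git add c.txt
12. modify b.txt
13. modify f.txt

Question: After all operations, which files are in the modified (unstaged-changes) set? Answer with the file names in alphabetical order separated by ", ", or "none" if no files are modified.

Answer: a.txt, b.txt, d.txt, f.txt

Derivation:
After op 1 (modify b.txt): modified={b.txt} staged={none}
After op 2 (modify d.txt): modified={b.txt, d.txt} staged={none}
After op 3 (modify a.txt): modified={a.txt, b.txt, d.txt} staged={none}
After op 4 (modify b.txt): modified={a.txt, b.txt, d.txt} staged={none}
After op 5 (modify c.txt): modified={a.txt, b.txt, c.txt, d.txt} staged={none}
After op 6 (modify f.txt): modified={a.txt, b.txt, c.txt, d.txt, f.txt} staged={none}
After op 7 (git add b.txt): modified={a.txt, c.txt, d.txt, f.txt} staged={b.txt}
After op 8 (git commit): modified={a.txt, c.txt, d.txt, f.txt} staged={none}
After op 9 (git add c.txt): modified={a.txt, d.txt, f.txt} staged={c.txt}
After op 10 (git reset c.txt): modified={a.txt, c.txt, d.txt, f.txt} staged={none}
After op 11 (git add c.txt): modified={a.txt, d.txt, f.txt} staged={c.txt}
After op 12 (modify b.txt): modified={a.txt, b.txt, d.txt, f.txt} staged={c.txt}
After op 13 (modify f.txt): modified={a.txt, b.txt, d.txt, f.txt} staged={c.txt}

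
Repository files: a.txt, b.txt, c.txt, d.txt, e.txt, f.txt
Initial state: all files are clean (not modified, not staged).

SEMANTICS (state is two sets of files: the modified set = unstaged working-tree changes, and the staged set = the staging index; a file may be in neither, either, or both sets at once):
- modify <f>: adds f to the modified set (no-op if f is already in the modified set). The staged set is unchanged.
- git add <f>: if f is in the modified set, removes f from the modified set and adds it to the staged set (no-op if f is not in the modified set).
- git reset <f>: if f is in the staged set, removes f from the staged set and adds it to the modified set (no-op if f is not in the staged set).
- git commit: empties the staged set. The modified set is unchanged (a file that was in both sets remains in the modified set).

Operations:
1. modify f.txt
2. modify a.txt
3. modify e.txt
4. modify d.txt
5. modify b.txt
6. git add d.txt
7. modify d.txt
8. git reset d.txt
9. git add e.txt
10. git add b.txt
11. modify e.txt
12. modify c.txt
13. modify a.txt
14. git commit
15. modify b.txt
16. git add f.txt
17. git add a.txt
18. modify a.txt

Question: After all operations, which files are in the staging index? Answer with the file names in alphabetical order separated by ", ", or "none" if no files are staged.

Answer: a.txt, f.txt

Derivation:
After op 1 (modify f.txt): modified={f.txt} staged={none}
After op 2 (modify a.txt): modified={a.txt, f.txt} staged={none}
After op 3 (modify e.txt): modified={a.txt, e.txt, f.txt} staged={none}
After op 4 (modify d.txt): modified={a.txt, d.txt, e.txt, f.txt} staged={none}
After op 5 (modify b.txt): modified={a.txt, b.txt, d.txt, e.txt, f.txt} staged={none}
After op 6 (git add d.txt): modified={a.txt, b.txt, e.txt, f.txt} staged={d.txt}
After op 7 (modify d.txt): modified={a.txt, b.txt, d.txt, e.txt, f.txt} staged={d.txt}
After op 8 (git reset d.txt): modified={a.txt, b.txt, d.txt, e.txt, f.txt} staged={none}
After op 9 (git add e.txt): modified={a.txt, b.txt, d.txt, f.txt} staged={e.txt}
After op 10 (git add b.txt): modified={a.txt, d.txt, f.txt} staged={b.txt, e.txt}
After op 11 (modify e.txt): modified={a.txt, d.txt, e.txt, f.txt} staged={b.txt, e.txt}
After op 12 (modify c.txt): modified={a.txt, c.txt, d.txt, e.txt, f.txt} staged={b.txt, e.txt}
After op 13 (modify a.txt): modified={a.txt, c.txt, d.txt, e.txt, f.txt} staged={b.txt, e.txt}
After op 14 (git commit): modified={a.txt, c.txt, d.txt, e.txt, f.txt} staged={none}
After op 15 (modify b.txt): modified={a.txt, b.txt, c.txt, d.txt, e.txt, f.txt} staged={none}
After op 16 (git add f.txt): modified={a.txt, b.txt, c.txt, d.txt, e.txt} staged={f.txt}
After op 17 (git add a.txt): modified={b.txt, c.txt, d.txt, e.txt} staged={a.txt, f.txt}
After op 18 (modify a.txt): modified={a.txt, b.txt, c.txt, d.txt, e.txt} staged={a.txt, f.txt}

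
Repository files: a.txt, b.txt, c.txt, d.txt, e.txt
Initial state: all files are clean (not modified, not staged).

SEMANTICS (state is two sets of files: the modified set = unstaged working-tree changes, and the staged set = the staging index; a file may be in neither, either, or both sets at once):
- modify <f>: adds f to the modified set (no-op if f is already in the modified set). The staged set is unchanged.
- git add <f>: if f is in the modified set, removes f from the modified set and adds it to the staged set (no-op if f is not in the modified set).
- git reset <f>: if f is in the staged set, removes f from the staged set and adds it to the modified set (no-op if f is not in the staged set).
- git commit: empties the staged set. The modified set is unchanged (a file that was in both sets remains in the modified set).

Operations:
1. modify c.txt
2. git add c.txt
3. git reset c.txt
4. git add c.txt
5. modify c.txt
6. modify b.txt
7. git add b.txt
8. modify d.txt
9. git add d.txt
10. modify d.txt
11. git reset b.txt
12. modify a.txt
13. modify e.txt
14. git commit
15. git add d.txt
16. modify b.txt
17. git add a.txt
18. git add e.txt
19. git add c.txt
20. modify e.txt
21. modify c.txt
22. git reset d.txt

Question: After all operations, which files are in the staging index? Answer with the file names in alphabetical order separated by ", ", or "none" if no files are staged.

Answer: a.txt, c.txt, e.txt

Derivation:
After op 1 (modify c.txt): modified={c.txt} staged={none}
After op 2 (git add c.txt): modified={none} staged={c.txt}
After op 3 (git reset c.txt): modified={c.txt} staged={none}
After op 4 (git add c.txt): modified={none} staged={c.txt}
After op 5 (modify c.txt): modified={c.txt} staged={c.txt}
After op 6 (modify b.txt): modified={b.txt, c.txt} staged={c.txt}
After op 7 (git add b.txt): modified={c.txt} staged={b.txt, c.txt}
After op 8 (modify d.txt): modified={c.txt, d.txt} staged={b.txt, c.txt}
After op 9 (git add d.txt): modified={c.txt} staged={b.txt, c.txt, d.txt}
After op 10 (modify d.txt): modified={c.txt, d.txt} staged={b.txt, c.txt, d.txt}
After op 11 (git reset b.txt): modified={b.txt, c.txt, d.txt} staged={c.txt, d.txt}
After op 12 (modify a.txt): modified={a.txt, b.txt, c.txt, d.txt} staged={c.txt, d.txt}
After op 13 (modify e.txt): modified={a.txt, b.txt, c.txt, d.txt, e.txt} staged={c.txt, d.txt}
After op 14 (git commit): modified={a.txt, b.txt, c.txt, d.txt, e.txt} staged={none}
After op 15 (git add d.txt): modified={a.txt, b.txt, c.txt, e.txt} staged={d.txt}
After op 16 (modify b.txt): modified={a.txt, b.txt, c.txt, e.txt} staged={d.txt}
After op 17 (git add a.txt): modified={b.txt, c.txt, e.txt} staged={a.txt, d.txt}
After op 18 (git add e.txt): modified={b.txt, c.txt} staged={a.txt, d.txt, e.txt}
After op 19 (git add c.txt): modified={b.txt} staged={a.txt, c.txt, d.txt, e.txt}
After op 20 (modify e.txt): modified={b.txt, e.txt} staged={a.txt, c.txt, d.txt, e.txt}
After op 21 (modify c.txt): modified={b.txt, c.txt, e.txt} staged={a.txt, c.txt, d.txt, e.txt}
After op 22 (git reset d.txt): modified={b.txt, c.txt, d.txt, e.txt} staged={a.txt, c.txt, e.txt}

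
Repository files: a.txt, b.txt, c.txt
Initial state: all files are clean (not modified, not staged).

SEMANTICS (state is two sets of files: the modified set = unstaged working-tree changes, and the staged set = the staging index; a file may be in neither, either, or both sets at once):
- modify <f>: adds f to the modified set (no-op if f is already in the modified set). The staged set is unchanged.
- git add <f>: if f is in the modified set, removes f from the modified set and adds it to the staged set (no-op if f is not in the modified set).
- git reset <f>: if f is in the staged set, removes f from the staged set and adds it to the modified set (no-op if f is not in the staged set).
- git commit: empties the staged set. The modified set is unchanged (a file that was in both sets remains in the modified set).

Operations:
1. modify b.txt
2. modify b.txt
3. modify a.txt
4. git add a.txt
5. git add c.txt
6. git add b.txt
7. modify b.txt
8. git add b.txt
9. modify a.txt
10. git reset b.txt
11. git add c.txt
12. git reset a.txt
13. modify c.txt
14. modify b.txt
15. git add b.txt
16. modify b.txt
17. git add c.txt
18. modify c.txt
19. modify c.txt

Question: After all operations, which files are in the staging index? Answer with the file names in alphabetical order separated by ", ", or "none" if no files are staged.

Answer: b.txt, c.txt

Derivation:
After op 1 (modify b.txt): modified={b.txt} staged={none}
After op 2 (modify b.txt): modified={b.txt} staged={none}
After op 3 (modify a.txt): modified={a.txt, b.txt} staged={none}
After op 4 (git add a.txt): modified={b.txt} staged={a.txt}
After op 5 (git add c.txt): modified={b.txt} staged={a.txt}
After op 6 (git add b.txt): modified={none} staged={a.txt, b.txt}
After op 7 (modify b.txt): modified={b.txt} staged={a.txt, b.txt}
After op 8 (git add b.txt): modified={none} staged={a.txt, b.txt}
After op 9 (modify a.txt): modified={a.txt} staged={a.txt, b.txt}
After op 10 (git reset b.txt): modified={a.txt, b.txt} staged={a.txt}
After op 11 (git add c.txt): modified={a.txt, b.txt} staged={a.txt}
After op 12 (git reset a.txt): modified={a.txt, b.txt} staged={none}
After op 13 (modify c.txt): modified={a.txt, b.txt, c.txt} staged={none}
After op 14 (modify b.txt): modified={a.txt, b.txt, c.txt} staged={none}
After op 15 (git add b.txt): modified={a.txt, c.txt} staged={b.txt}
After op 16 (modify b.txt): modified={a.txt, b.txt, c.txt} staged={b.txt}
After op 17 (git add c.txt): modified={a.txt, b.txt} staged={b.txt, c.txt}
After op 18 (modify c.txt): modified={a.txt, b.txt, c.txt} staged={b.txt, c.txt}
After op 19 (modify c.txt): modified={a.txt, b.txt, c.txt} staged={b.txt, c.txt}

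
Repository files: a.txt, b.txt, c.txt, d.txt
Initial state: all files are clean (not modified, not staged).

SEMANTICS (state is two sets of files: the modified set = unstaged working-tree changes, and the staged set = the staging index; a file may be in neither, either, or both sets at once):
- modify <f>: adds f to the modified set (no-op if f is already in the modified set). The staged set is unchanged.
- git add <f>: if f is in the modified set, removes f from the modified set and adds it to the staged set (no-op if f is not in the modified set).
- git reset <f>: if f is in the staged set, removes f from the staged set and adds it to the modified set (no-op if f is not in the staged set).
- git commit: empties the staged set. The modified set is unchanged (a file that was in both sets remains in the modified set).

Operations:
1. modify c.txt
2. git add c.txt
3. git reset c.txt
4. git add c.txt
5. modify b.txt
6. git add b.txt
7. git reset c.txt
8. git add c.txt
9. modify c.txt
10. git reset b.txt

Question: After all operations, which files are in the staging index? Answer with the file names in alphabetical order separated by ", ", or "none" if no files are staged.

After op 1 (modify c.txt): modified={c.txt} staged={none}
After op 2 (git add c.txt): modified={none} staged={c.txt}
After op 3 (git reset c.txt): modified={c.txt} staged={none}
After op 4 (git add c.txt): modified={none} staged={c.txt}
After op 5 (modify b.txt): modified={b.txt} staged={c.txt}
After op 6 (git add b.txt): modified={none} staged={b.txt, c.txt}
After op 7 (git reset c.txt): modified={c.txt} staged={b.txt}
After op 8 (git add c.txt): modified={none} staged={b.txt, c.txt}
After op 9 (modify c.txt): modified={c.txt} staged={b.txt, c.txt}
After op 10 (git reset b.txt): modified={b.txt, c.txt} staged={c.txt}

Answer: c.txt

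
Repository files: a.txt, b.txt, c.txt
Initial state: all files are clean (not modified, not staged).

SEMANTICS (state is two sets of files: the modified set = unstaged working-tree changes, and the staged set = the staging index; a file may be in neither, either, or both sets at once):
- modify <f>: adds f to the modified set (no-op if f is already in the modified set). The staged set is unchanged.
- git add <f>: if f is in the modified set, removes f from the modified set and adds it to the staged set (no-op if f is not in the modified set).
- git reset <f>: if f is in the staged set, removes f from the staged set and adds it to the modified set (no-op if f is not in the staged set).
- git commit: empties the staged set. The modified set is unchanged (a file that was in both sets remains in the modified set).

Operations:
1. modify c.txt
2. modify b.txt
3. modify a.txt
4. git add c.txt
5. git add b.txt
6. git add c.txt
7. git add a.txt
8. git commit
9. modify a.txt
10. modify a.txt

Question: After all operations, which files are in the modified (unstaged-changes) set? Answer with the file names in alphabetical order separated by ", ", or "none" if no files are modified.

Answer: a.txt

Derivation:
After op 1 (modify c.txt): modified={c.txt} staged={none}
After op 2 (modify b.txt): modified={b.txt, c.txt} staged={none}
After op 3 (modify a.txt): modified={a.txt, b.txt, c.txt} staged={none}
After op 4 (git add c.txt): modified={a.txt, b.txt} staged={c.txt}
After op 5 (git add b.txt): modified={a.txt} staged={b.txt, c.txt}
After op 6 (git add c.txt): modified={a.txt} staged={b.txt, c.txt}
After op 7 (git add a.txt): modified={none} staged={a.txt, b.txt, c.txt}
After op 8 (git commit): modified={none} staged={none}
After op 9 (modify a.txt): modified={a.txt} staged={none}
After op 10 (modify a.txt): modified={a.txt} staged={none}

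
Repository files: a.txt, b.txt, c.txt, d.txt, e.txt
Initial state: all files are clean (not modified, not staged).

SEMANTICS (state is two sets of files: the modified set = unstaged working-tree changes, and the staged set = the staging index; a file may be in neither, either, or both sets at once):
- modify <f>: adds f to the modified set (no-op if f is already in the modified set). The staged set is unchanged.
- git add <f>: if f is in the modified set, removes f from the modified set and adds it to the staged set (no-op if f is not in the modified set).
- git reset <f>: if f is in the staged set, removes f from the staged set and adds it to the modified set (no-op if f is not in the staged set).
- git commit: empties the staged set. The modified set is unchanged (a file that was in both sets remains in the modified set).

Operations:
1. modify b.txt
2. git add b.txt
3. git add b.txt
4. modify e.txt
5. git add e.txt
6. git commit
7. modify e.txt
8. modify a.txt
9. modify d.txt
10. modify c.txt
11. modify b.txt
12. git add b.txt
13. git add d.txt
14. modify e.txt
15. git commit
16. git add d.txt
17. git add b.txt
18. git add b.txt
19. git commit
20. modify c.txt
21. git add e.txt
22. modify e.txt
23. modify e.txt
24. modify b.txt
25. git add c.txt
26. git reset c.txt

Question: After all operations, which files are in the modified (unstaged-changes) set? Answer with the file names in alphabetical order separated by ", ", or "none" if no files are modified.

Answer: a.txt, b.txt, c.txt, e.txt

Derivation:
After op 1 (modify b.txt): modified={b.txt} staged={none}
After op 2 (git add b.txt): modified={none} staged={b.txt}
After op 3 (git add b.txt): modified={none} staged={b.txt}
After op 4 (modify e.txt): modified={e.txt} staged={b.txt}
After op 5 (git add e.txt): modified={none} staged={b.txt, e.txt}
After op 6 (git commit): modified={none} staged={none}
After op 7 (modify e.txt): modified={e.txt} staged={none}
After op 8 (modify a.txt): modified={a.txt, e.txt} staged={none}
After op 9 (modify d.txt): modified={a.txt, d.txt, e.txt} staged={none}
After op 10 (modify c.txt): modified={a.txt, c.txt, d.txt, e.txt} staged={none}
After op 11 (modify b.txt): modified={a.txt, b.txt, c.txt, d.txt, e.txt} staged={none}
After op 12 (git add b.txt): modified={a.txt, c.txt, d.txt, e.txt} staged={b.txt}
After op 13 (git add d.txt): modified={a.txt, c.txt, e.txt} staged={b.txt, d.txt}
After op 14 (modify e.txt): modified={a.txt, c.txt, e.txt} staged={b.txt, d.txt}
After op 15 (git commit): modified={a.txt, c.txt, e.txt} staged={none}
After op 16 (git add d.txt): modified={a.txt, c.txt, e.txt} staged={none}
After op 17 (git add b.txt): modified={a.txt, c.txt, e.txt} staged={none}
After op 18 (git add b.txt): modified={a.txt, c.txt, e.txt} staged={none}
After op 19 (git commit): modified={a.txt, c.txt, e.txt} staged={none}
After op 20 (modify c.txt): modified={a.txt, c.txt, e.txt} staged={none}
After op 21 (git add e.txt): modified={a.txt, c.txt} staged={e.txt}
After op 22 (modify e.txt): modified={a.txt, c.txt, e.txt} staged={e.txt}
After op 23 (modify e.txt): modified={a.txt, c.txt, e.txt} staged={e.txt}
After op 24 (modify b.txt): modified={a.txt, b.txt, c.txt, e.txt} staged={e.txt}
After op 25 (git add c.txt): modified={a.txt, b.txt, e.txt} staged={c.txt, e.txt}
After op 26 (git reset c.txt): modified={a.txt, b.txt, c.txt, e.txt} staged={e.txt}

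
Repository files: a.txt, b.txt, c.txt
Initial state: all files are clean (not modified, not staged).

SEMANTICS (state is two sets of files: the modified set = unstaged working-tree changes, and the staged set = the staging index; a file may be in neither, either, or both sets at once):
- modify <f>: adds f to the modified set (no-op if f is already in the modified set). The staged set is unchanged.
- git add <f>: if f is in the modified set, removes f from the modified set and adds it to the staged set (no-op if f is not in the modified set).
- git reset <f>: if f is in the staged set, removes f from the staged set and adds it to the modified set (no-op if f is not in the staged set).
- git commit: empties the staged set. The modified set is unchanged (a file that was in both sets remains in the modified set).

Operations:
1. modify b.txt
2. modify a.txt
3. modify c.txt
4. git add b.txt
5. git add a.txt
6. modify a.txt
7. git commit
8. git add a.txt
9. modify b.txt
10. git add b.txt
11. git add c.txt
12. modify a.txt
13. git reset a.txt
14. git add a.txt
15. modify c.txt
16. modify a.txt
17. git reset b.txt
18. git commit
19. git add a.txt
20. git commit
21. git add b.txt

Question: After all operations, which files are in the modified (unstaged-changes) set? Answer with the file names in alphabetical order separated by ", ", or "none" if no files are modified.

Answer: c.txt

Derivation:
After op 1 (modify b.txt): modified={b.txt} staged={none}
After op 2 (modify a.txt): modified={a.txt, b.txt} staged={none}
After op 3 (modify c.txt): modified={a.txt, b.txt, c.txt} staged={none}
After op 4 (git add b.txt): modified={a.txt, c.txt} staged={b.txt}
After op 5 (git add a.txt): modified={c.txt} staged={a.txt, b.txt}
After op 6 (modify a.txt): modified={a.txt, c.txt} staged={a.txt, b.txt}
After op 7 (git commit): modified={a.txt, c.txt} staged={none}
After op 8 (git add a.txt): modified={c.txt} staged={a.txt}
After op 9 (modify b.txt): modified={b.txt, c.txt} staged={a.txt}
After op 10 (git add b.txt): modified={c.txt} staged={a.txt, b.txt}
After op 11 (git add c.txt): modified={none} staged={a.txt, b.txt, c.txt}
After op 12 (modify a.txt): modified={a.txt} staged={a.txt, b.txt, c.txt}
After op 13 (git reset a.txt): modified={a.txt} staged={b.txt, c.txt}
After op 14 (git add a.txt): modified={none} staged={a.txt, b.txt, c.txt}
After op 15 (modify c.txt): modified={c.txt} staged={a.txt, b.txt, c.txt}
After op 16 (modify a.txt): modified={a.txt, c.txt} staged={a.txt, b.txt, c.txt}
After op 17 (git reset b.txt): modified={a.txt, b.txt, c.txt} staged={a.txt, c.txt}
After op 18 (git commit): modified={a.txt, b.txt, c.txt} staged={none}
After op 19 (git add a.txt): modified={b.txt, c.txt} staged={a.txt}
After op 20 (git commit): modified={b.txt, c.txt} staged={none}
After op 21 (git add b.txt): modified={c.txt} staged={b.txt}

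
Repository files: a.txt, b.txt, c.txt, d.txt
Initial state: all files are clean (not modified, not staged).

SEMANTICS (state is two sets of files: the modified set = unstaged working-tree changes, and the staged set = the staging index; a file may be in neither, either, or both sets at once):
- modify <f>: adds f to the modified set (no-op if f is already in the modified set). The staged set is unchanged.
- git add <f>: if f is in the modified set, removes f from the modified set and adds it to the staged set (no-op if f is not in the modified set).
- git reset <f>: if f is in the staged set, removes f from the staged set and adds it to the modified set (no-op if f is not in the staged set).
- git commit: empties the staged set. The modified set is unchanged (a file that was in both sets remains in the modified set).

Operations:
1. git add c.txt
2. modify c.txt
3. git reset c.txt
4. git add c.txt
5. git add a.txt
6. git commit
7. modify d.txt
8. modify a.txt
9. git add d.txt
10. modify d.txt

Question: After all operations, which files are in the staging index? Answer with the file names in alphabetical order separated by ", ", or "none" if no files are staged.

After op 1 (git add c.txt): modified={none} staged={none}
After op 2 (modify c.txt): modified={c.txt} staged={none}
After op 3 (git reset c.txt): modified={c.txt} staged={none}
After op 4 (git add c.txt): modified={none} staged={c.txt}
After op 5 (git add a.txt): modified={none} staged={c.txt}
After op 6 (git commit): modified={none} staged={none}
After op 7 (modify d.txt): modified={d.txt} staged={none}
After op 8 (modify a.txt): modified={a.txt, d.txt} staged={none}
After op 9 (git add d.txt): modified={a.txt} staged={d.txt}
After op 10 (modify d.txt): modified={a.txt, d.txt} staged={d.txt}

Answer: d.txt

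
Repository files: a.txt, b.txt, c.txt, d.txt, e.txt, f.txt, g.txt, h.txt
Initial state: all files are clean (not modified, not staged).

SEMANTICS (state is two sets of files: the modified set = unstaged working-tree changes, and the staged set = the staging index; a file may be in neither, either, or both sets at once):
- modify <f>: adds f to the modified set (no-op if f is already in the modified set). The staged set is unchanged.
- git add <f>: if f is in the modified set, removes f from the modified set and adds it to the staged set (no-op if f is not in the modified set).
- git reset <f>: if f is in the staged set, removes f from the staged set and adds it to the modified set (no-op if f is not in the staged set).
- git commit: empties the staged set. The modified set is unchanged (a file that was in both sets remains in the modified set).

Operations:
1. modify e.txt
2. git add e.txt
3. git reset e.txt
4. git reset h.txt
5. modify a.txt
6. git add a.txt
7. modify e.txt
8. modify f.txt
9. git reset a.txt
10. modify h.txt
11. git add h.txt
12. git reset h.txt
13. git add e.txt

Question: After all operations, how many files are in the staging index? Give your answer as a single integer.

Answer: 1

Derivation:
After op 1 (modify e.txt): modified={e.txt} staged={none}
After op 2 (git add e.txt): modified={none} staged={e.txt}
After op 3 (git reset e.txt): modified={e.txt} staged={none}
After op 4 (git reset h.txt): modified={e.txt} staged={none}
After op 5 (modify a.txt): modified={a.txt, e.txt} staged={none}
After op 6 (git add a.txt): modified={e.txt} staged={a.txt}
After op 7 (modify e.txt): modified={e.txt} staged={a.txt}
After op 8 (modify f.txt): modified={e.txt, f.txt} staged={a.txt}
After op 9 (git reset a.txt): modified={a.txt, e.txt, f.txt} staged={none}
After op 10 (modify h.txt): modified={a.txt, e.txt, f.txt, h.txt} staged={none}
After op 11 (git add h.txt): modified={a.txt, e.txt, f.txt} staged={h.txt}
After op 12 (git reset h.txt): modified={a.txt, e.txt, f.txt, h.txt} staged={none}
After op 13 (git add e.txt): modified={a.txt, f.txt, h.txt} staged={e.txt}
Final staged set: {e.txt} -> count=1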